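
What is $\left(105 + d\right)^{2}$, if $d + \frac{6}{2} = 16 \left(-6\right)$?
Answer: $36$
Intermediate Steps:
$d = -99$ ($d = -3 + 16 \left(-6\right) = -3 - 96 = -99$)
$\left(105 + d\right)^{2} = \left(105 - 99\right)^{2} = 6^{2} = 36$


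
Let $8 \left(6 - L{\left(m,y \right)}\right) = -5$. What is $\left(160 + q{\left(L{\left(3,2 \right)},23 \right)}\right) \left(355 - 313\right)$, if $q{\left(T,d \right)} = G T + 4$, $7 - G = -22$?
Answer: $\frac{59829}{4} \approx 14957.0$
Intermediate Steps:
$G = 29$ ($G = 7 - -22 = 7 + 22 = 29$)
$L{\left(m,y \right)} = \frac{53}{8}$ ($L{\left(m,y \right)} = 6 - - \frac{5}{8} = 6 + \frac{5}{8} = \frac{53}{8}$)
$q{\left(T,d \right)} = 4 + 29 T$ ($q{\left(T,d \right)} = 29 T + 4 = 4 + 29 T$)
$\left(160 + q{\left(L{\left(3,2 \right)},23 \right)}\right) \left(355 - 313\right) = \left(160 + \left(4 + 29 \cdot \frac{53}{8}\right)\right) \left(355 - 313\right) = \left(160 + \left(4 + \frac{1537}{8}\right)\right) 42 = \left(160 + \frac{1569}{8}\right) 42 = \frac{2849}{8} \cdot 42 = \frac{59829}{4}$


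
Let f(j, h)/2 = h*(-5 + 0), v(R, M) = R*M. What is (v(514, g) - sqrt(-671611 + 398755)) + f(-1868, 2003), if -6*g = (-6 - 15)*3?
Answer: -14633 - 2*I*sqrt(68214) ≈ -14633.0 - 522.36*I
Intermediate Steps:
g = 21/2 (g = -(-6 - 15)*3/6 = -(-7)*3/2 = -1/6*(-63) = 21/2 ≈ 10.500)
v(R, M) = M*R
f(j, h) = -10*h (f(j, h) = 2*(h*(-5 + 0)) = 2*(h*(-5)) = 2*(-5*h) = -10*h)
(v(514, g) - sqrt(-671611 + 398755)) + f(-1868, 2003) = ((21/2)*514 - sqrt(-671611 + 398755)) - 10*2003 = (5397 - sqrt(-272856)) - 20030 = (5397 - 2*I*sqrt(68214)) - 20030 = -14633 - 2*I*sqrt(68214)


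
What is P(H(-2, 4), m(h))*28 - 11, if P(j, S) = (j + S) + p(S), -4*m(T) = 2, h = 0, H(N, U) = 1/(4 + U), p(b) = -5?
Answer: -323/2 ≈ -161.50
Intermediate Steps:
m(T) = -1/2 (m(T) = -1/4*2 = -1/2)
P(j, S) = -5 + S + j (P(j, S) = (j + S) - 5 = (S + j) - 5 = -5 + S + j)
P(H(-2, 4), m(h))*28 - 11 = (-5 - 1/2 + 1/(4 + 4))*28 - 11 = (-5 - 1/2 + 1/8)*28 - 11 = -43/8*28 - 11 = -301/2 - 11 = -323/2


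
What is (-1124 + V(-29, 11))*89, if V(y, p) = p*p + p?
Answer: -88288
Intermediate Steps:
V(y, p) = p + p**2 (V(y, p) = p**2 + p = p + p**2)
(-1124 + V(-29, 11))*89 = (-1124 + 11*(1 + 11))*89 = (-1124 + 11*12)*89 = (-1124 + 132)*89 = -992*89 = -88288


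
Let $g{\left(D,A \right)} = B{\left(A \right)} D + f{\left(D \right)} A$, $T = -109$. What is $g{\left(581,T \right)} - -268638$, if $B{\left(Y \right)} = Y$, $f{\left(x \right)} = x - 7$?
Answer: $142743$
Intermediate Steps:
$f{\left(x \right)} = -7 + x$
$g{\left(D,A \right)} = A D + A \left(-7 + D\right)$ ($g{\left(D,A \right)} = A D + \left(-7 + D\right) A = A D + A \left(-7 + D\right)$)
$g{\left(581,T \right)} - -268638 = - 109 \left(-7 + 2 \cdot 581\right) - -268638 = - 109 \left(-7 + 1162\right) + 268638 = \left(-109\right) 1155 + 268638 = -125895 + 268638 = 142743$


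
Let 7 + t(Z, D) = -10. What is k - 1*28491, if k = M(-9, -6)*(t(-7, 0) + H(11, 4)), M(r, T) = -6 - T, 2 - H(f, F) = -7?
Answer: -28491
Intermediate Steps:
H(f, F) = 9 (H(f, F) = 2 - 1*(-7) = 2 + 7 = 9)
t(Z, D) = -17 (t(Z, D) = -7 - 10 = -17)
k = 0 (k = (-6 - 1*(-6))*(-17 + 9) = (-6 + 6)*(-8) = 0*(-8) = 0)
k - 1*28491 = 0 - 1*28491 = 0 - 28491 = -28491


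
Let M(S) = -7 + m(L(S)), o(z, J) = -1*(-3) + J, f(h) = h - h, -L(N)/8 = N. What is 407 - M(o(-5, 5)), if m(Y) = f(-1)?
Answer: 414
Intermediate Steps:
L(N) = -8*N
f(h) = 0
m(Y) = 0
o(z, J) = 3 + J
M(S) = -7 (M(S) = -7 + 0 = -7)
407 - M(o(-5, 5)) = 407 - 1*(-7) = 407 + 7 = 414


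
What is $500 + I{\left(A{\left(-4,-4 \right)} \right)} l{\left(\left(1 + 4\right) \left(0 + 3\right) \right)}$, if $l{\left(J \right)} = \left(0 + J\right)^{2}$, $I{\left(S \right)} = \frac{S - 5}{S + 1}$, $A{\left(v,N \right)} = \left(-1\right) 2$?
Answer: $2075$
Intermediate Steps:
$A{\left(v,N \right)} = -2$
$I{\left(S \right)} = \frac{-5 + S}{1 + S}$
$l{\left(J \right)} = J^{2}$
$500 + I{\left(A{\left(-4,-4 \right)} \right)} l{\left(\left(1 + 4\right) \left(0 + 3\right) \right)} = 500 + \frac{-5 - 2}{1 - 2} \left(\left(1 + 4\right) \left(0 + 3\right)\right)^{2} = 500 + \frac{1}{-1} \left(-7\right) \left(5 \cdot 3\right)^{2} = 500 + \left(-1\right) \left(-7\right) 15^{2} = 500 + 7 \cdot 225 = 500 + 1575 = 2075$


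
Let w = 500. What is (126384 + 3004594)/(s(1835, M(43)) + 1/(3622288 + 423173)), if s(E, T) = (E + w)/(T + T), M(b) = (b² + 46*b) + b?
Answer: 6535784685682728/629743945 ≈ 1.0378e+7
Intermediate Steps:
M(b) = b² + 47*b
s(E, T) = (500 + E)/(2*T) (s(E, T) = (E + 500)/(T + T) = (500 + E)/((2*T)) = (500 + E)*(1/(2*T)) = (500 + E)/(2*T))
(126384 + 3004594)/(s(1835, M(43)) + 1/(3622288 + 423173)) = (126384 + 3004594)/((500 + 1835)/(2*((43*(47 + 43)))) + 1/(3622288 + 423173)) = 3130978/((½)*2335/(43*90) + 1/4045461) = 3130978/((½)*2335/3870 + 1/4045461) = 3130978/((½)*(1/3870)*2335 + 1/4045461) = 3130978/(467/1548 + 1/4045461) = 3130978/(629743945/2087457876) = 3130978*(2087457876/629743945) = 6535784685682728/629743945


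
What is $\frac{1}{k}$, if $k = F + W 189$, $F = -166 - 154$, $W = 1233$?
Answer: $\frac{1}{232717} \approx 4.2971 \cdot 10^{-6}$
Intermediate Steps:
$F = -320$ ($F = -166 - 154 = -320$)
$k = 232717$ ($k = -320 + 1233 \cdot 189 = -320 + 233037 = 232717$)
$\frac{1}{k} = \frac{1}{232717}$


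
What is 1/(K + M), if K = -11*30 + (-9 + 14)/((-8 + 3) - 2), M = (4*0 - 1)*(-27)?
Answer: -7/2126 ≈ -0.0032926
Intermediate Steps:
M = 27 (M = (0 - 1)*(-27) = -1*(-27) = 27)
K = -2315/7 (K = -330 + 5/(-5 - 2) = -330 + 5/(-7) = -330 + 5*(-⅐) = -330 - 5/7 = -2315/7 ≈ -330.71)
1/(K + M) = 1/(-2315/7 + 27) = 1/(-2126/7) = -7/2126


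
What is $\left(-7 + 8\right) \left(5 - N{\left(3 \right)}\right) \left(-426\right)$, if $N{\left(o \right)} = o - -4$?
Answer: $852$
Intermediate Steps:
$N{\left(o \right)} = 4 + o$ ($N{\left(o \right)} = o + 4 = 4 + o$)
$\left(-7 + 8\right) \left(5 - N{\left(3 \right)}\right) \left(-426\right) = \left(-7 + 8\right) \left(5 - \left(4 + 3\right)\right) \left(-426\right) = 1 \left(5 - 7\right) \left(-426\right) = 1 \left(-2\right) \left(-426\right) = \left(-2\right) \left(-426\right) = 852$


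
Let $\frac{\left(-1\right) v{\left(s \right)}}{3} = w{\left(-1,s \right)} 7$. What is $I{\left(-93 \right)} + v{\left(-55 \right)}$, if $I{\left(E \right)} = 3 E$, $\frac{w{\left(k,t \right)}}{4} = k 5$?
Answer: $141$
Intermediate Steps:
$w{\left(k,t \right)} = 20 k$ ($w{\left(k,t \right)} = 4 k 5 = 4 \cdot 5 k = 20 k$)
$v{\left(s \right)} = 420$ ($v{\left(s \right)} = - 3 \cdot 20 \left(-1\right) 7 = - 3 \left(\left(-20\right) 7\right) = \left(-3\right) \left(-140\right) = 420$)
$I{\left(-93 \right)} + v{\left(-55 \right)} = 3 \left(-93\right) + 420 = -279 + 420 = 141$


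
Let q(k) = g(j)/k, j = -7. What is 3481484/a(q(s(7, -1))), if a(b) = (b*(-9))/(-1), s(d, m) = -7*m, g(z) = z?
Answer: -3481484/9 ≈ -3.8683e+5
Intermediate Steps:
q(k) = -7/k
a(b) = 9*b (a(b) = -9*b*(-1) = 9*b)
3481484/a(q(s(7, -1))) = 3481484/((9*(-7/((-7*(-1)))))) = 3481484/((9*(-7/7))) = 3481484/((9*(-7*⅐))) = 3481484/((9*(-1))) = 3481484/(-9) = 3481484*(-⅑) = -3481484/9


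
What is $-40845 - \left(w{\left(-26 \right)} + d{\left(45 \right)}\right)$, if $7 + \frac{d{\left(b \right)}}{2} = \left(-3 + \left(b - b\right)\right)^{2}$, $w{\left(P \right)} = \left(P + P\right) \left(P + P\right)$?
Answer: $-43553$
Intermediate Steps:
$w{\left(P \right)} = 4 P^{2}$ ($w{\left(P \right)} = 2 P 2 P = 4 P^{2}$)
$d{\left(b \right)} = 4$ ($d{\left(b \right)} = -14 + 2 \left(-3 + \left(b - b\right)\right)^{2} = -14 + 2 \left(-3 + 0\right)^{2} = -14 + 2 \left(-3\right)^{2} = -14 + 2 \cdot 9 = -14 + 18 = 4$)
$-40845 - \left(w{\left(-26 \right)} + d{\left(45 \right)}\right) = -40845 - \left(4 \left(-26\right)^{2} + 4\right) = -40845 - \left(4 \cdot 676 + 4\right) = -40845 - \left(2704 + 4\right) = -40845 - 2708 = -43553$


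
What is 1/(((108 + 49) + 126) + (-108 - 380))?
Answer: -1/205 ≈ -0.0048781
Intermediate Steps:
1/(((108 + 49) + 126) + (-108 - 380)) = 1/((157 + 126) - 488) = 1/(283 - 488) = 1/(-205) = -1/205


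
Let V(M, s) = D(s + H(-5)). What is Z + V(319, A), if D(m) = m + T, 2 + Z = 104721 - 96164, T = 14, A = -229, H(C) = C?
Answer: 8335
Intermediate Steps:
Z = 8555 (Z = -2 + (104721 - 96164) = -2 + 8557 = 8555)
D(m) = 14 + m (D(m) = m + 14 = 14 + m)
V(M, s) = 9 + s (V(M, s) = 14 + (s - 5) = 14 + (-5 + s) = 9 + s)
Z + V(319, A) = 8555 + (9 - 229) = 8555 - 220 = 8335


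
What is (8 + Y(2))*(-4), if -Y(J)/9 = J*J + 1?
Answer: 148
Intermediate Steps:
Y(J) = -9 - 9*J² (Y(J) = -9*(J*J + 1) = -9*(J² + 1) = -9*(1 + J²) = -9 - 9*J²)
(8 + Y(2))*(-4) = (8 + (-9 - 9*2²))*(-4) = (8 + (-9 - 9*4))*(-4) = (8 + (-9 - 36))*(-4) = (8 - 45)*(-4) = -37*(-4) = 148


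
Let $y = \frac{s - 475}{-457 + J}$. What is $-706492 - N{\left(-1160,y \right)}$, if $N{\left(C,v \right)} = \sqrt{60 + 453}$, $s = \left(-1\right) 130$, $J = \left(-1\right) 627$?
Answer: $-706492 - 3 \sqrt{57} \approx -7.0652 \cdot 10^{5}$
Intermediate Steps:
$J = -627$
$s = -130$
$y = \frac{605}{1084}$ ($y = \frac{-130 - 475}{-457 - 627} = - \frac{605}{-1084} = \left(-605\right) \left(- \frac{1}{1084}\right) = \frac{605}{1084} \approx 0.55812$)
$N{\left(C,v \right)} = 3 \sqrt{57}$ ($N{\left(C,v \right)} = \sqrt{513} = 3 \sqrt{57}$)
$-706492 - N{\left(-1160,y \right)} = -706492 - 3 \sqrt{57}$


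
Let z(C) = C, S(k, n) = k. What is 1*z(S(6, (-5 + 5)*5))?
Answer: 6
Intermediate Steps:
1*z(S(6, (-5 + 5)*5)) = 1*6 = 6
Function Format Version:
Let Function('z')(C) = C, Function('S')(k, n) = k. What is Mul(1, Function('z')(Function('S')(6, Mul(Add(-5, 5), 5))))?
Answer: 6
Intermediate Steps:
Mul(1, Function('z')(Function('S')(6, Mul(Add(-5, 5), 5)))) = Mul(1, 6) = 6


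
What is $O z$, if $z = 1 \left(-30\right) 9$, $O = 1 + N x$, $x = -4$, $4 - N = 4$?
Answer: $-270$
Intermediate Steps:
$N = 0$ ($N = 4 - 4 = 0$)
$O = 1$ ($O = 1 + 0 \left(-4\right) = 1 + 0 = 1$)
$z = -270$ ($z = \left(-30\right) 9 = -270$)
$O z = 1 \left(-270\right) = -270$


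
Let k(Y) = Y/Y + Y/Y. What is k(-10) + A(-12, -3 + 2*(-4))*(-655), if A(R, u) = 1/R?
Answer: 679/12 ≈ 56.583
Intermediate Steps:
k(Y) = 2 (k(Y) = 1 + 1 = 2)
k(-10) + A(-12, -3 + 2*(-4))*(-655) = 2 - 655/(-12) = 2 - 1/12*(-655) = 2 + 655/12 = 679/12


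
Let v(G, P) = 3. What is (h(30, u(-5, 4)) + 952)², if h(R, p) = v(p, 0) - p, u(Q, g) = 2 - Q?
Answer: 898704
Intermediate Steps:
h(R, p) = 3 - p
(h(30, u(-5, 4)) + 952)² = ((3 - (2 - 1*(-5))) + 952)² = ((3 - (2 + 5)) + 952)² = ((3 - 1*7) + 952)² = ((3 - 7) + 952)² = (-4 + 952)² = 948² = 898704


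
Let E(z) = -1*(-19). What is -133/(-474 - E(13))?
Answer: 133/493 ≈ 0.26978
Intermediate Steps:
E(z) = 19
-133/(-474 - E(13)) = -133/(-474 - 1*19) = -133/(-474 - 19) = -133/(-493) = -133*(-1/493) = 133/493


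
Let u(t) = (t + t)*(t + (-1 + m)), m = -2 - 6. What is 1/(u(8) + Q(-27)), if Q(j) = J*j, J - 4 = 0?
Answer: -1/124 ≈ -0.0080645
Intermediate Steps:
m = -8
J = 4 (J = 4 + 0 = 4)
Q(j) = 4*j
u(t) = 2*t*(-9 + t) (u(t) = (t + t)*(t + (-1 - 8)) = (2*t)*(t - 9) = (2*t)*(-9 + t) = 2*t*(-9 + t))
1/(u(8) + Q(-27)) = 1/(2*8*(-9 + 8) + 4*(-27)) = 1/(2*8*(-1) - 108) = 1/(-16 - 108) = 1/(-124) = -1/124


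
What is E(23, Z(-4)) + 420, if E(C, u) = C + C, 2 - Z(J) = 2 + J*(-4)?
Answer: 466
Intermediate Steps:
Z(J) = 4*J (Z(J) = 2 - (2 + J*(-4)) = 2 - (2 - 4*J) = 2 + (-2 + 4*J) = 4*J)
E(C, u) = 2*C
E(23, Z(-4)) + 420 = 2*23 + 420 = 46 + 420 = 466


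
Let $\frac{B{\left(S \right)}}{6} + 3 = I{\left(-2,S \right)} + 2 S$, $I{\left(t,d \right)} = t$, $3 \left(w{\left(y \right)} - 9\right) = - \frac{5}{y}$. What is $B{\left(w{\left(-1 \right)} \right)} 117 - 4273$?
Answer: $7193$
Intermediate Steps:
$w{\left(y \right)} = 9 - \frac{5}{3 y}$ ($w{\left(y \right)} = 9 + \frac{\left(-5\right) \frac{1}{y}}{3} = 9 - \frac{5}{3 y}$)
$B{\left(S \right)} = -30 + 12 S$ ($B{\left(S \right)} = -18 + 6 \left(-2 + 2 S\right) = -18 + \left(-12 + 12 S\right) = -30 + 12 S$)
$B{\left(w{\left(-1 \right)} \right)} 117 - 4273 = \left(-30 + 12 \left(9 - \frac{5}{3 \left(-1\right)}\right)\right) 117 - 4273 = \left(-30 + 12 \left(9 - - \frac{5}{3}\right)\right) 117 - 4273 = \left(-30 + 12 \left(9 + \frac{5}{3}\right)\right) 117 - 4273 = \left(-30 + 12 \cdot \frac{32}{3}\right) 117 - 4273 = \left(-30 + 128\right) 117 - 4273 = 98 \cdot 117 - 4273 = 11466 - 4273 = 7193$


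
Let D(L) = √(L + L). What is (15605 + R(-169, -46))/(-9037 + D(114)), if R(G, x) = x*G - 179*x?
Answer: -285686681/81667141 - 63226*√57/81667141 ≈ -3.5040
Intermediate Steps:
R(G, x) = -179*x + G*x (R(G, x) = G*x - 179*x = -179*x + G*x)
D(L) = √2*√L (D(L) = √(2*L) = √2*√L)
(15605 + R(-169, -46))/(-9037 + D(114)) = (15605 - 46*(-179 - 169))/(-9037 + √2*√114) = (15605 - 46*(-348))/(-9037 + 2*√57) = (15605 + 16008)/(-9037 + 2*√57) = 31613/(-9037 + 2*√57)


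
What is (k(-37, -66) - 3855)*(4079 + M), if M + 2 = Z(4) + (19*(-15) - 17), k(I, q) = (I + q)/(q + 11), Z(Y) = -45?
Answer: -158093812/11 ≈ -1.4372e+7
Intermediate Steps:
k(I, q) = (I + q)/(11 + q)
M = -349 (M = -2 + (-45 + (19*(-15) - 17)) = -2 + (-45 + (-285 - 17)) = -2 + (-45 - 302) = -2 - 347 = -349)
(k(-37, -66) - 3855)*(4079 + M) = ((-37 - 66)/(11 - 66) - 3855)*(4079 - 349) = (-103/(-55) - 3855)*3730 = (-1/55*(-103) - 3855)*3730 = (103/55 - 3855)*3730 = -211922/55*3730 = -158093812/11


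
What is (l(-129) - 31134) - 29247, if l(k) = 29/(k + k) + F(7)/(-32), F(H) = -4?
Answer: -62313179/1032 ≈ -60381.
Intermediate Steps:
l(k) = 1/8 + 29/(2*k) (l(k) = 29/(k + k) - 4/(-32) = 29/((2*k)) - 4*(-1/32) = 29*(1/(2*k)) + 1/8 = 29/(2*k) + 1/8 = 1/8 + 29/(2*k))
(l(-129) - 31134) - 29247 = ((1/8)*(116 - 129)/(-129) - 31134) - 29247 = ((1/8)*(-1/129)*(-13) - 31134) - 29247 = (13/1032 - 31134) - 29247 = -32130275/1032 - 29247 = -62313179/1032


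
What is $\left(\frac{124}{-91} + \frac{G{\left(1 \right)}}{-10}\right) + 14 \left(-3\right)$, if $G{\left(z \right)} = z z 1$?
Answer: $- \frac{39551}{910} \approx -43.463$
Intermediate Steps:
$G{\left(z \right)} = z^{2}$ ($G{\left(z \right)} = z^{2} \cdot 1 = z^{2}$)
$\left(\frac{124}{-91} + \frac{G{\left(1 \right)}}{-10}\right) + 14 \left(-3\right) = \left(\frac{124}{-91} + \frac{1^{2}}{-10}\right) + 14 \left(-3\right) = \left(124 \left(- \frac{1}{91}\right) + 1 \left(- \frac{1}{10}\right)\right) - 42 = \left(- \frac{124}{91} - \frac{1}{10}\right) - 42 = - \frac{1331}{910} - 42 = - \frac{39551}{910}$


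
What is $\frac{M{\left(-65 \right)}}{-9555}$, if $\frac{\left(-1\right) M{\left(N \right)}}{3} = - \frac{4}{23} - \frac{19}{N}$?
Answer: $\frac{177}{4761575} \approx 3.7173 \cdot 10^{-5}$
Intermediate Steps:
$M{\left(N \right)} = \frac{12}{23} + \frac{57}{N}$ ($M{\left(N \right)} = - 3 \left(- \frac{4}{23} - \frac{19}{N}\right) = \frac{12}{23} + \frac{57}{N}$)
$\frac{M{\left(-65 \right)}}{-9555} = \frac{\frac{12}{23} + \frac{57}{-65}}{-9555} = \left(\frac{12}{23} + 57 \left(- \frac{1}{65}\right)\right) \left(- \frac{1}{9555}\right) = \left(\frac{12}{23} - \frac{57}{65}\right) \left(- \frac{1}{9555}\right) = \left(- \frac{531}{1495}\right) \left(- \frac{1}{9555}\right) = \frac{177}{4761575}$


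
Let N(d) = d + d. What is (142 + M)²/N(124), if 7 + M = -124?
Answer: 121/248 ≈ 0.48790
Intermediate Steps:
M = -131 (M = -7 - 124 = -131)
N(d) = 2*d
(142 + M)²/N(124) = (142 - 131)²/((2*124)) = 11²/248 = 121*(1/248) = 121/248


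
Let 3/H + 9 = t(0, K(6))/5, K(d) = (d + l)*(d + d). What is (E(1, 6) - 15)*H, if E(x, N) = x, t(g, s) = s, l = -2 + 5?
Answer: -10/3 ≈ -3.3333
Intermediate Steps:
l = 3
K(d) = 2*d*(3 + d) (K(d) = (d + 3)*(d + d) = (3 + d)*(2*d) = 2*d*(3 + d))
H = 5/21 (H = 3/(-9 + (2*6*(3 + 6))/5) = 3/(-9 + (2*6*9)*(⅕)) = 3/(-9 + 108*(⅕)) = 3/(-9 + 108/5) = 3/(63/5) = 3*(5/63) = 5/21 ≈ 0.23810)
(E(1, 6) - 15)*H = (1 - 15)*(5/21) = -14*5/21 = -10/3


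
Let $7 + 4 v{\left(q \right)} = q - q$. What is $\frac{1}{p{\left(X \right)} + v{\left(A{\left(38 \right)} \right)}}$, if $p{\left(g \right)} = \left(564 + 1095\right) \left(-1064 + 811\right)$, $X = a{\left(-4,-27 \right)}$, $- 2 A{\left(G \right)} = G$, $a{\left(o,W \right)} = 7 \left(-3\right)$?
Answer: $- \frac{4}{1678915} \approx -2.3825 \cdot 10^{-6}$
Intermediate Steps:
$a{\left(o,W \right)} = -21$
$A{\left(G \right)} = - \frac{G}{2}$
$v{\left(q \right)} = - \frac{7}{4}$ ($v{\left(q \right)} = - \frac{7}{4} + \frac{q - q}{4} = - \frac{7}{4} + \frac{1}{4} \cdot 0 = - \frac{7}{4} + 0 = - \frac{7}{4}$)
$X = -21$
$p{\left(g \right)} = -419727$ ($p{\left(g \right)} = 1659 \left(-253\right) = -419727$)
$\frac{1}{p{\left(X \right)} + v{\left(A{\left(38 \right)} \right)}} = \frac{1}{-419727 - \frac{7}{4}} = \frac{1}{- \frac{1678915}{4}} = - \frac{4}{1678915}$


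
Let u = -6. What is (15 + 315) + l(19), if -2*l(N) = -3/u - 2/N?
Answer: 25065/76 ≈ 329.80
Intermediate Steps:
l(N) = -¼ + 1/N (l(N) = -(-3/(-6) - 2/N)/2 = -(-3*(-⅙) - 2/N)/2 = -(½ - 2/N)/2 = -¼ + 1/N)
(15 + 315) + l(19) = (15 + 315) + (¼)*(4 - 1*19)/19 = 330 + (¼)*(1/19)*(4 - 19) = 330 + (¼)*(1/19)*(-15) = 330 - 15/76 = 25065/76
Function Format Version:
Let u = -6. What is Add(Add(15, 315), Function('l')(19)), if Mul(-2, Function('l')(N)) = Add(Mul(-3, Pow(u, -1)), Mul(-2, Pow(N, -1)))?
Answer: Rational(25065, 76) ≈ 329.80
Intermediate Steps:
Function('l')(N) = Add(Rational(-1, 4), Pow(N, -1)) (Function('l')(N) = Mul(Rational(-1, 2), Add(Mul(-3, Pow(-6, -1)), Mul(-2, Pow(N, -1)))) = Mul(Rational(-1, 2), Add(Mul(-3, Rational(-1, 6)), Mul(-2, Pow(N, -1)))) = Mul(Rational(-1, 2), Add(Rational(1, 2), Mul(-2, Pow(N, -1)))) = Add(Rational(-1, 4), Pow(N, -1)))
Add(Add(15, 315), Function('l')(19)) = Add(Add(15, 315), Mul(Rational(1, 4), Pow(19, -1), Add(4, Mul(-1, 19)))) = Add(330, Mul(Rational(1, 4), Rational(1, 19), Add(4, -19))) = Add(330, Mul(Rational(1, 4), Rational(1, 19), -15)) = Add(330, Rational(-15, 76)) = Rational(25065, 76)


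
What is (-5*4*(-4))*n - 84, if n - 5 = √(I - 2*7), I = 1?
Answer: 316 + 80*I*√13 ≈ 316.0 + 288.44*I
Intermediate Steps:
n = 5 + I*√13 (n = 5 + √(1 - 2*7) = 5 + √(1 - 14) = 5 + √(-13) = 5 + I*√13 ≈ 5.0 + 3.6056*I)
(-5*4*(-4))*n - 84 = (-5*4*(-4))*(5 + I*√13) - 84 = (-20*(-4))*(5 + I*√13) - 84 = 80*(5 + I*√13) - 84 = (400 + 80*I*√13) - 84 = 316 + 80*I*√13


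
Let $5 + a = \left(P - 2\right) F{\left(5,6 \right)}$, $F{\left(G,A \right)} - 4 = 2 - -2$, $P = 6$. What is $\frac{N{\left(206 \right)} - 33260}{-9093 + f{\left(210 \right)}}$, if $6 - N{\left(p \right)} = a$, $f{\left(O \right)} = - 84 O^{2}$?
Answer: $\frac{33281}{3713493} \approx 0.0089622$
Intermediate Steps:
$F{\left(G,A \right)} = 8$ ($F{\left(G,A \right)} = 4 + \left(2 - -2\right) = 4 + \left(2 + 2\right) = 4 + 4 = 8$)
$a = 27$ ($a = -5 + \left(6 - 2\right) 8 = -5 + 4 \cdot 8 = -5 + 32 = 27$)
$N{\left(p \right)} = -21$ ($N{\left(p \right)} = 6 - 27 = -21$)
$\frac{N{\left(206 \right)} - 33260}{-9093 + f{\left(210 \right)}} = \frac{-21 - 33260}{-9093 - 84 \cdot 210^{2}} = - \frac{33281}{-9093 - 3704400} = - \frac{33281}{-3713493} = \left(-33281\right) \left(- \frac{1}{3713493}\right) = \frac{33281}{3713493}$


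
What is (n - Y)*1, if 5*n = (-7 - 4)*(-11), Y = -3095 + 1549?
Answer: 7851/5 ≈ 1570.2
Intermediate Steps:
Y = -1546
n = 121/5 (n = ((-7 - 4)*(-11))/5 = (-11*(-11))/5 = (⅕)*121 = 121/5 ≈ 24.200)
(n - Y)*1 = (121/5 - 1*(-1546))*1 = (121/5 + 1546)*1 = (7851/5)*1 = 7851/5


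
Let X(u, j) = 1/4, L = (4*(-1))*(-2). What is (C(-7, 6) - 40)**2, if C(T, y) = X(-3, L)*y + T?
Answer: 8281/4 ≈ 2070.3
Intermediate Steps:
L = 8 (L = -4*(-2) = 8)
X(u, j) = 1/4
C(T, y) = T + y/4 (C(T, y) = y/4 + T = T + y/4)
(C(-7, 6) - 40)**2 = ((-7 + (1/4)*6) - 40)**2 = ((-7 + 3/2) - 40)**2 = (-11/2 - 40)**2 = (-91/2)**2 = 8281/4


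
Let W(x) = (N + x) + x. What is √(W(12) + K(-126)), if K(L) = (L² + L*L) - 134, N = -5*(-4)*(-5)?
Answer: √31542 ≈ 177.60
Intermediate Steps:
N = -100 (N = 20*(-5) = -100)
W(x) = -100 + 2*x (W(x) = (-100 + x) + x = -100 + 2*x)
K(L) = -134 + 2*L² (K(L) = (L² + L²) - 134 = 2*L² - 134 = -134 + 2*L²)
√(W(12) + K(-126)) = √((-100 + 2*12) + (-134 + 2*(-126)²)) = √((-100 + 24) + (-134 + 2*15876)) = √(-76 + (-134 + 31752)) = √(-76 + 31618) = √31542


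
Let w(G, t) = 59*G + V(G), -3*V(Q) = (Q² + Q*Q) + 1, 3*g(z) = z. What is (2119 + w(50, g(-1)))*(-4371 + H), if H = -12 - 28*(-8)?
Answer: -14148918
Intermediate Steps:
g(z) = z/3
V(Q) = -⅓ - 2*Q²/3 (V(Q) = -((Q² + Q*Q) + 1)/3 = -((Q² + Q²) + 1)/3 = -(2*Q² + 1)/3 = -(1 + 2*Q²)/3 = -⅓ - 2*Q²/3)
w(G, t) = -⅓ + 59*G - 2*G²/3 (w(G, t) = 59*G + (-⅓ - 2*G²/3) = -⅓ + 59*G - 2*G²/3)
H = 212 (H = -12 + 224 = 212)
(2119 + w(50, g(-1)))*(-4371 + H) = (2119 + (-⅓ + 59*50 - ⅔*50²))*(-4371 + 212) = (2119 + (-⅓ + 2950 - ⅔*2500))*(-4159) = (2119 + (-⅓ + 2950 - 5000/3))*(-4159) = (2119 + 1283)*(-4159) = 3402*(-4159) = -14148918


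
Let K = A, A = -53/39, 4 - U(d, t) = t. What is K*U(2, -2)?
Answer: -106/13 ≈ -8.1538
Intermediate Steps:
U(d, t) = 4 - t
A = -53/39 (A = -53*1/39 = -53/39 ≈ -1.3590)
K = -53/39 ≈ -1.3590
K*U(2, -2) = -53*(4 - 1*(-2))/39 = -53*(4 + 2)/39 = -53/39*6 = -106/13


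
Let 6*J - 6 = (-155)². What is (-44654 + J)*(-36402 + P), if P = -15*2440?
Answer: 2967446131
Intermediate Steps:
J = 24031/6 (J = 1 + (⅙)*(-155)² = 1 + (⅙)*24025 = 1 + 24025/6 = 24031/6 ≈ 4005.2)
P = -36600
(-44654 + J)*(-36402 + P) = (-44654 + 24031/6)*(-36402 - 36600) = -243893/6*(-73002) = 2967446131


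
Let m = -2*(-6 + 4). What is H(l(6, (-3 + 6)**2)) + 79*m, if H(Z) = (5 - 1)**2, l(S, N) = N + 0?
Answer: 332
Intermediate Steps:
l(S, N) = N
H(Z) = 16 (H(Z) = 4**2 = 16)
m = 4 (m = -2*(-2) = 4)
H(l(6, (-3 + 6)**2)) + 79*m = 16 + 79*4 = 16 + 316 = 332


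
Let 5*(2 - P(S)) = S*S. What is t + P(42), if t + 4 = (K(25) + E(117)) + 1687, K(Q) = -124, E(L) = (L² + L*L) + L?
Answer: 143516/5 ≈ 28703.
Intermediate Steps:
E(L) = L + 2*L² (E(L) = (L² + L²) + L = 2*L² + L = L + 2*L²)
P(S) = 2 - S²/5 (P(S) = 2 - S*S/5 = 2 - S²/5)
t = 29054 (t = -4 + ((-124 + 117*(1 + 2*117)) + 1687) = -4 + ((-124 + 117*(1 + 234)) + 1687) = -4 + ((-124 + 117*235) + 1687) = -4 + ((-124 + 27495) + 1687) = -4 + (27371 + 1687) = -4 + 29058 = 29054)
t + P(42) = 29054 + (2 - ⅕*42²) = 29054 + (2 - ⅕*1764) = 29054 + (2 - 1764/5) = 29054 - 1754/5 = 143516/5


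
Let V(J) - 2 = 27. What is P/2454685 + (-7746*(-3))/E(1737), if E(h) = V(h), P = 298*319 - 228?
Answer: 57044720216/71185865 ≈ 801.35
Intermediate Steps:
P = 94834 (P = 95062 - 228 = 94834)
V(J) = 29 (V(J) = 2 + 27 = 29)
E(h) = 29
P/2454685 + (-7746*(-3))/E(1737) = 94834/2454685 - 7746*(-3)/29 = 94834*(1/2454685) + 23238*(1/29) = 94834/2454685 + 23238/29 = 57044720216/71185865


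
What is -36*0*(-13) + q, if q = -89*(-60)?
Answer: 5340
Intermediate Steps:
q = 5340
-36*0*(-13) + q = -36*0*(-13) + 5340 = 0*(-13) + 5340 = 0 + 5340 = 5340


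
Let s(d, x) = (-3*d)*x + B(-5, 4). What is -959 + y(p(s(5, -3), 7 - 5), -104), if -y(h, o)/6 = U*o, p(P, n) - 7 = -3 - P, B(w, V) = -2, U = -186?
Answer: -117023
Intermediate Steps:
s(d, x) = -2 - 3*d*x (s(d, x) = (-3*d)*x - 2 = -3*d*x - 2 = -2 - 3*d*x)
p(P, n) = 4 - P (p(P, n) = 7 + (-3 - P) = 4 - P)
y(h, o) = 1116*o (y(h, o) = -(-1116)*o = 1116*o)
-959 + y(p(s(5, -3), 7 - 5), -104) = -959 + 1116*(-104) = -959 - 116064 = -117023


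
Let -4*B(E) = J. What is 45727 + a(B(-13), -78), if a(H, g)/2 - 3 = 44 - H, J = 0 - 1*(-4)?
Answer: 45823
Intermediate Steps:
J = 4 (J = 0 + 4 = 4)
B(E) = -1 (B(E) = -1/4*4 = -1)
a(H, g) = 94 - 2*H (a(H, g) = 6 + 2*(44 - H) = 6 + (88 - 2*H) = 94 - 2*H)
45727 + a(B(-13), -78) = 45727 + (94 - 2*(-1)) = 45727 + (94 + 2) = 45727 + 96 = 45823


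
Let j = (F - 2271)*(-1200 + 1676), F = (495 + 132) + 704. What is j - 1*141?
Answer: -447581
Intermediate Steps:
F = 1331 (F = 627 + 704 = 1331)
j = -447440 (j = (1331 - 2271)*(-1200 + 1676) = -940*476 = -447440)
j - 1*141 = -447440 - 1*141 = -447440 - 141 = -447581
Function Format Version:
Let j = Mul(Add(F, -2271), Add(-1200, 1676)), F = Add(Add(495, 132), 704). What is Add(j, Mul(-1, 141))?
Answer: -447581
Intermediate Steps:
F = 1331 (F = Add(627, 704) = 1331)
j = -447440 (j = Mul(Add(1331, -2271), Add(-1200, 1676)) = Mul(-940, 476) = -447440)
Add(j, Mul(-1, 141)) = Add(-447440, Mul(-1, 141)) = Add(-447440, -141) = -447581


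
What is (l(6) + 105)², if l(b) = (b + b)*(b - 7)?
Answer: 8649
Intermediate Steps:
l(b) = 2*b*(-7 + b) (l(b) = (2*b)*(-7 + b) = 2*b*(-7 + b))
(l(6) + 105)² = (2*6*(-7 + 6) + 105)² = (2*6*(-1) + 105)² = (-12 + 105)² = 93² = 8649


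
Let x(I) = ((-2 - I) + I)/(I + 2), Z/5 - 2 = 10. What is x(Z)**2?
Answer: 1/961 ≈ 0.0010406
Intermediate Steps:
Z = 60 (Z = 10 + 5*10 = 10 + 50 = 60)
x(I) = -2/(2 + I)
x(Z)**2 = (-2/(2 + 60))**2 = (-2/62)**2 = (-2*1/62)**2 = (-1/31)**2 = 1/961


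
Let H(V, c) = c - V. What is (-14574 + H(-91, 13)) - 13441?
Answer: -27911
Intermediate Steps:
(-14574 + H(-91, 13)) - 13441 = (-14574 + (13 - 1*(-91))) - 13441 = (-14574 + (13 + 91)) - 13441 = (-14574 + 104) - 13441 = -14470 - 13441 = -27911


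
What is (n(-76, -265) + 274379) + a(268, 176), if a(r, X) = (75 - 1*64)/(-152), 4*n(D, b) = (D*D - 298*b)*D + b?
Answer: -203050921/152 ≈ -1.3359e+6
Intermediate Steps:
n(D, b) = b/4 + D*(D**2 - 298*b)/4 (n(D, b) = ((D*D - 298*b)*D + b)/4 = ((D**2 - 298*b)*D + b)/4 = (D*(D**2 - 298*b) + b)/4 = (b + D*(D**2 - 298*b))/4 = b/4 + D*(D**2 - 298*b)/4)
a(r, X) = -11/152 (a(r, X) = (75 - 64)*(-1/152) = 11*(-1/152) = -11/152)
(n(-76, -265) + 274379) + a(268, 176) = (((1/4)*(-265) + (1/4)*(-76)**3 - 149/2*(-76)*(-265)) + 274379) - 11/152 = ((-265/4 + (1/4)*(-438976) - 1500430) + 274379) - 11/152 = ((-265/4 - 109744 - 1500430) + 274379) - 11/152 = (-6440961/4 + 274379) - 11/152 = -5343445/4 - 11/152 = -203050921/152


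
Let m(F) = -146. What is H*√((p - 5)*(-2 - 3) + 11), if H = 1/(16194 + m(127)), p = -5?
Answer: √61/16048 ≈ 0.00048668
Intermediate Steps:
H = 1/16048 (H = 1/(16194 - 146) = 1/16048 ≈ 6.2313e-5)
H*√((p - 5)*(-2 - 3) + 11) = √((-5 - 5)*(-2 - 3) + 11)/16048 = √(-10*(-5) + 11)/16048 = √(50 + 11)/16048 = √61/16048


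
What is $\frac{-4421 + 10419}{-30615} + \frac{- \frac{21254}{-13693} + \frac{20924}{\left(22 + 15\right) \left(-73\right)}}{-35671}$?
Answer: $- \frac{7906054679429824}{40389896532018345} \approx -0.19574$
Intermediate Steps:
$\frac{-4421 + 10419}{-30615} + \frac{- \frac{21254}{-13693} + \frac{20924}{\left(22 + 15\right) \left(-73\right)}}{-35671} = 5998 \left(- \frac{1}{30615}\right) + \left(\left(-21254\right) \left(- \frac{1}{13693}\right) + \frac{20924}{37 \left(-73\right)}\right) \left(- \frac{1}{35671}\right) = - \frac{5998}{30615} + \left(\frac{21254}{13693} + \frac{20924}{-2701}\right) \left(- \frac{1}{35671}\right) = - \frac{5998}{30615} + \left(\frac{21254}{13693} + 20924 \left(- \frac{1}{2701}\right)\right) \left(- \frac{1}{35671}\right) = - \frac{5998}{30615} + \left(\frac{21254}{13693} - \frac{20924}{2701}\right) \left(- \frac{1}{35671}\right) = - \frac{5998}{30615} - - \frac{229105278}{1319284551103} = - \frac{5998}{30615} + \frac{229105278}{1319284551103} = - \frac{7906054679429824}{40389896532018345}$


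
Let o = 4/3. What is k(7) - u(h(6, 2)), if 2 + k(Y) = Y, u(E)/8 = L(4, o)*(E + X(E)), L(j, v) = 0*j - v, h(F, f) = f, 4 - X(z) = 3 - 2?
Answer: 175/3 ≈ 58.333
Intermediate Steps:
X(z) = 3 (X(z) = 4 - (3 - 2) = 4 - 1*1 = 4 - 1 = 3)
o = 4/3 (o = 4*(⅓) = 4/3 ≈ 1.3333)
L(j, v) = -v (L(j, v) = 0 - v = -v)
u(E) = -32 - 32*E/3 (u(E) = 8*((-1*4/3)*(E + 3)) = 8*(-4*(3 + E)/3) = 8*(-4 - 4*E/3) = -32 - 32*E/3)
k(Y) = -2 + Y
k(7) - u(h(6, 2)) = (-2 + 7) - (-32 - 32/3*2) = 5 - (-32 - 64/3) = 5 - 1*(-160/3) = 5 + 160/3 = 175/3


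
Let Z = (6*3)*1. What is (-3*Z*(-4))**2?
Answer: 46656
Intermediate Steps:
Z = 18 (Z = 18*1 = 18)
(-3*Z*(-4))**2 = (-3*18*(-4))**2 = (-54*(-4))**2 = 216**2 = 46656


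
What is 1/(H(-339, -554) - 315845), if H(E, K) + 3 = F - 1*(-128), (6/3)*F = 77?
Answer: -2/631363 ≈ -3.1677e-6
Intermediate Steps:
F = 77/2 (F = (1/2)*77 = 77/2 ≈ 38.500)
H(E, K) = 327/2 (H(E, K) = -3 + (77/2 - 1*(-128)) = -3 + (77/2 + 128) = -3 + 333/2 = 327/2)
1/(H(-339, -554) - 315845) = 1/(327/2 - 315845) = 1/(-631363/2) = -2/631363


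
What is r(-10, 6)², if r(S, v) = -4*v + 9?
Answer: 225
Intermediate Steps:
r(S, v) = 9 - 4*v
r(-10, 6)² = (9 - 4*6)² = (9 - 24)² = (-15)² = 225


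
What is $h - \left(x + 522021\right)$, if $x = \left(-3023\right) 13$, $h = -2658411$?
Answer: $-3141133$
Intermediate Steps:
$x = -39299$
$h - \left(x + 522021\right) = -2658411 - \left(-39299 + 522021\right) = -2658411 - 482722 = -3141133$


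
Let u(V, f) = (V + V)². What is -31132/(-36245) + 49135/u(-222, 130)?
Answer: 7918136027/7145194320 ≈ 1.1082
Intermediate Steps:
u(V, f) = 4*V² (u(V, f) = (2*V)² = 4*V²)
-31132/(-36245) + 49135/u(-222, 130) = -31132/(-36245) + 49135/((4*(-222)²)) = -31132*(-1/36245) + 49135/((4*49284)) = 31132/36245 + 49135/197136 = 7918136027/7145194320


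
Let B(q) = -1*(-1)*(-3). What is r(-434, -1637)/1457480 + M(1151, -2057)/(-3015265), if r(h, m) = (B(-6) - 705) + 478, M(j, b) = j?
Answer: -237107043/439468843220 ≈ -0.00053953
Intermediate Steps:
B(q) = -3 (B(q) = 1*(-3) = -3)
r(h, m) = -230 (r(h, m) = (-3 - 705) + 478 = -708 + 478 = -230)
r(-434, -1637)/1457480 + M(1151, -2057)/(-3015265) = -230/1457480 + 1151/(-3015265) = -230*1/1457480 + 1151*(-1/3015265) = -23/145748 - 1151/3015265 = -237107043/439468843220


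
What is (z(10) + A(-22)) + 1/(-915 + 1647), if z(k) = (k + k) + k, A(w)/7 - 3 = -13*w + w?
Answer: 1390069/732 ≈ 1899.0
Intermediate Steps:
A(w) = 21 - 84*w (A(w) = 21 + 7*(-13*w + w) = 21 + 7*(-12*w) = 21 - 84*w)
z(k) = 3*k (z(k) = 2*k + k = 3*k)
(z(10) + A(-22)) + 1/(-915 + 1647) = (3*10 + (21 - 84*(-22))) + 1/(-915 + 1647) = (30 + (21 + 1848)) + 1/732 = (30 + 1869) + 1/732 = 1899 + 1/732 = 1390069/732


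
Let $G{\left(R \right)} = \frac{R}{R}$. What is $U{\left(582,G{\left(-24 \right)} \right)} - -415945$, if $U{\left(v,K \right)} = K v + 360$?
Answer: $416887$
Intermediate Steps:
$G{\left(R \right)} = 1$
$U{\left(v,K \right)} = 360 + K v$
$U{\left(582,G{\left(-24 \right)} \right)} - -415945 = \left(360 + 1 \cdot 582\right) - -415945 = \left(360 + 582\right) + 415945 = 942 + 415945 = 416887$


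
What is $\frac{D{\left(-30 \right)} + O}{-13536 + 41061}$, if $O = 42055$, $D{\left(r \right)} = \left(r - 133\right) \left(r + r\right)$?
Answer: $\frac{10367}{5505} \approx 1.8832$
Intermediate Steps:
$D{\left(r \right)} = 2 r \left(-133 + r\right)$ ($D{\left(r \right)} = \left(-133 + r\right) 2 r = 2 r \left(-133 + r\right)$)
$\frac{D{\left(-30 \right)} + O}{-13536 + 41061} = \frac{2 \left(-30\right) \left(-133 - 30\right) + 42055}{-13536 + 41061} = \frac{2 \left(-30\right) \left(-163\right) + 42055}{27525} = \left(9780 + 42055\right) \frac{1}{27525} = 51835 \cdot \frac{1}{27525} = \frac{10367}{5505}$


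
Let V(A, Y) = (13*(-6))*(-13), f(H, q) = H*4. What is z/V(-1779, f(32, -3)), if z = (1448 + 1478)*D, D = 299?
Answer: 33649/39 ≈ 862.79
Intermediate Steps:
f(H, q) = 4*H
V(A, Y) = 1014 (V(A, Y) = -78*(-13) = 1014)
z = 874874 (z = (1448 + 1478)*299 = 2926*299 = 874874)
z/V(-1779, f(32, -3)) = 874874/1014 = 874874*(1/1014) = 33649/39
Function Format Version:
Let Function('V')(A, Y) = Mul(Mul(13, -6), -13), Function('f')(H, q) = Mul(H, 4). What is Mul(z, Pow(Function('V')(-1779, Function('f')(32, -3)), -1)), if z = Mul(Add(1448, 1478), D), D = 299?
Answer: Rational(33649, 39) ≈ 862.79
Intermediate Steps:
Function('f')(H, q) = Mul(4, H)
Function('V')(A, Y) = 1014 (Function('V')(A, Y) = Mul(-78, -13) = 1014)
z = 874874 (z = Mul(Add(1448, 1478), 299) = Mul(2926, 299) = 874874)
Mul(z, Pow(Function('V')(-1779, Function('f')(32, -3)), -1)) = Mul(874874, Pow(1014, -1)) = Mul(874874, Rational(1, 1014)) = Rational(33649, 39)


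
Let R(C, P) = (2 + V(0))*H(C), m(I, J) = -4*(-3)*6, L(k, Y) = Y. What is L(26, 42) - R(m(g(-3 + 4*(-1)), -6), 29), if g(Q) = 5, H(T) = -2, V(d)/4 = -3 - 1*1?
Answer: 14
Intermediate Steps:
V(d) = -16 (V(d) = 4*(-3 - 1*1) = 4*(-3 - 1) = 4*(-4) = -16)
m(I, J) = 72 (m(I, J) = 12*6 = 72)
R(C, P) = 28 (R(C, P) = (2 - 16)*(-2) = -14*(-2) = 28)
L(26, 42) - R(m(g(-3 + 4*(-1)), -6), 29) = 42 - 1*28 = 42 - 28 = 14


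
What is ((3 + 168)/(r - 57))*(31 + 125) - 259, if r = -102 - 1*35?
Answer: -38461/97 ≈ -396.50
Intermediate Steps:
r = -137 (r = -102 - 35 = -137)
((3 + 168)/(r - 57))*(31 + 125) - 259 = ((3 + 168)/(-137 - 57))*(31 + 125) - 259 = (171/(-194))*156 - 259 = (171*(-1/194))*156 - 259 = -171/194*156 - 259 = -13338/97 - 259 = -38461/97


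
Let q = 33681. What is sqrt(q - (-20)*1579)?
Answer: sqrt(65261) ≈ 255.46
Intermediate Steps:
sqrt(q - (-20)*1579) = sqrt(33681 - (-20)*1579) = sqrt(33681 - 1*(-31580)) = sqrt(33681 + 31580) = sqrt(65261)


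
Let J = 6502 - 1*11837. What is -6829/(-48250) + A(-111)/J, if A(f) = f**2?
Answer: -111611107/51482750 ≈ -2.1679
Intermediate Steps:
J = -5335 (J = 6502 - 11837 = -5335)
-6829/(-48250) + A(-111)/J = -6829/(-48250) + (-111)**2/(-5335) = -6829*(-1/48250) + 12321*(-1/5335) = 6829/48250 - 12321/5335 = -111611107/51482750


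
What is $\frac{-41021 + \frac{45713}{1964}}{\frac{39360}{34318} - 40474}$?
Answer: $\frac{1381634632429}{1363946319304} \approx 1.013$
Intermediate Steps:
$\frac{-41021 + \frac{45713}{1964}}{\frac{39360}{34318} - 40474} = \frac{-41021 + 45713 \cdot \frac{1}{1964}}{39360 \cdot \frac{1}{34318} - 40474} = \frac{-41021 + \frac{45713}{1964}}{\frac{19680}{17159} - 40474} = - \frac{80519531}{1964 \left(- \frac{694473686}{17159}\right)} = \left(- \frac{80519531}{1964}\right) \left(- \frac{17159}{694473686}\right) = \frac{1381634632429}{1363946319304}$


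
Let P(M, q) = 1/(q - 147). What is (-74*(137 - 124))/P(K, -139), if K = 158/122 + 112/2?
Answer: 275132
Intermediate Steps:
K = 3495/61 (K = 158*(1/122) + 112*(½) = 79/61 + 56 = 3495/61 ≈ 57.295)
P(M, q) = 1/(-147 + q)
(-74*(137 - 124))/P(K, -139) = (-74*(137 - 124))/(1/(-147 - 139)) = (-74*13)/(1/(-286)) = -962/(-1/286) = -962*(-286) = 275132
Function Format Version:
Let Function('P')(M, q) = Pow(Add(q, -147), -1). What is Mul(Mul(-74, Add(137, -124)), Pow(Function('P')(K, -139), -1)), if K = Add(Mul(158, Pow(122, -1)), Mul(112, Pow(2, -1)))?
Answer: 275132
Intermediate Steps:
K = Rational(3495, 61) (K = Add(Mul(158, Rational(1, 122)), Mul(112, Rational(1, 2))) = Add(Rational(79, 61), 56) = Rational(3495, 61) ≈ 57.295)
Function('P')(M, q) = Pow(Add(-147, q), -1)
Mul(Mul(-74, Add(137, -124)), Pow(Function('P')(K, -139), -1)) = Mul(Mul(-74, Add(137, -124)), Pow(Pow(Add(-147, -139), -1), -1)) = Mul(Mul(-74, 13), Pow(Pow(-286, -1), -1)) = Mul(-962, Pow(Rational(-1, 286), -1)) = Mul(-962, -286) = 275132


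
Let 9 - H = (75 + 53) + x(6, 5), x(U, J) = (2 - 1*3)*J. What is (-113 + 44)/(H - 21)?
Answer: 23/45 ≈ 0.51111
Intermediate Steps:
x(U, J) = -J (x(U, J) = (2 - 3)*J = -J)
H = -114 (H = 9 - ((75 + 53) - 1*5) = 9 - (128 - 5) = 9 - 1*123 = 9 - 123 = -114)
(-113 + 44)/(H - 21) = (-113 + 44)/(-114 - 21) = -69/(-135) = -69*(-1/135) = 23/45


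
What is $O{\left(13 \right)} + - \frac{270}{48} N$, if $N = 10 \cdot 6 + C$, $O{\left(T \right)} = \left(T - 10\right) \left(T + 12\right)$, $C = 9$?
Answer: $- \frac{2505}{8} \approx -313.13$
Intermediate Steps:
$O{\left(T \right)} = \left(-10 + T\right) \left(12 + T\right)$
$N = 69$ ($N = 10 \cdot 6 + 9 = 60 + 9 = 69$)
$O{\left(13 \right)} + - \frac{270}{48} N = \left(-120 + 13^{2} + 2 \cdot 13\right) + - \frac{270}{48} \cdot 69 = \left(-120 + 169 + 26\right) + \left(-270\right) \frac{1}{48} \cdot 69 = 75 - \frac{3105}{8} = - \frac{2505}{8}$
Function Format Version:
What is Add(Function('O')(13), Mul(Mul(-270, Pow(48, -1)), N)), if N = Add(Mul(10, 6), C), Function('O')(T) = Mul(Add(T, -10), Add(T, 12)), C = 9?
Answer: Rational(-2505, 8) ≈ -313.13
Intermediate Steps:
Function('O')(T) = Mul(Add(-10, T), Add(12, T))
N = 69 (N = Add(Mul(10, 6), 9) = Add(60, 9) = 69)
Add(Function('O')(13), Mul(Mul(-270, Pow(48, -1)), N)) = Add(Add(-120, Pow(13, 2), Mul(2, 13)), Mul(Mul(-270, Pow(48, -1)), 69)) = Add(Add(-120, 169, 26), Mul(Mul(-270, Rational(1, 48)), 69)) = Add(75, Mul(Rational(-45, 8), 69)) = Add(75, Rational(-3105, 8)) = Rational(-2505, 8)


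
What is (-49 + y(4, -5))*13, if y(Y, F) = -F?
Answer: -572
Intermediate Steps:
(-49 + y(4, -5))*13 = (-49 - 1*(-5))*13 = (-49 + 5)*13 = -44*13 = -572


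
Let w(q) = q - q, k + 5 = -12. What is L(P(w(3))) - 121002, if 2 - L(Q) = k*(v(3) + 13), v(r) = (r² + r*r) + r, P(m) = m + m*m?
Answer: -120422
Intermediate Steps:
k = -17 (k = -5 - 12 = -17)
w(q) = 0
P(m) = m + m²
v(r) = r + 2*r² (v(r) = (r² + r²) + r = 2*r² + r = r + 2*r²)
L(Q) = 580 (L(Q) = 2 - (-17)*(3*(1 + 2*3) + 13) = 2 - (-17)*(3*(1 + 6) + 13) = 2 - (-17)*(3*7 + 13) = 2 - (-17)*(21 + 13) = 2 - (-17)*34 = 2 - 1*(-578) = 2 + 578 = 580)
L(P(w(3))) - 121002 = 580 - 121002 = -120422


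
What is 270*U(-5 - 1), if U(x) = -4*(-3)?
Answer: 3240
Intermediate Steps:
U(x) = 12
270*U(-5 - 1) = 270*12 = 3240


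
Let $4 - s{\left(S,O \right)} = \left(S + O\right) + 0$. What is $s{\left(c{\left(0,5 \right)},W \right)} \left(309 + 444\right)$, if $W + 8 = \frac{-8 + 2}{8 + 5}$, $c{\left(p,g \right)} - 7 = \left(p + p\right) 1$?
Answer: $\frac{53463}{13} \approx 4112.5$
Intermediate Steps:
$c{\left(p,g \right)} = 7 + 2 p$ ($c{\left(p,g \right)} = 7 + \left(p + p\right) 1 = 7 + 2 p 1 = 7 + 2 p$)
$W = - \frac{110}{13}$ ($W = -8 + \frac{-8 + 2}{8 + 5} = -8 - \frac{6}{13} = - \frac{110}{13} \approx -8.4615$)
$s{\left(S,O \right)} = 4 - O - S$ ($s{\left(S,O \right)} = 4 - \left(\left(S + O\right) + 0\right) = 4 - \left(\left(O + S\right) + 0\right) = 4 - \left(O + S\right) = 4 - O - S$)
$s{\left(c{\left(0,5 \right)},W \right)} \left(309 + 444\right) = \left(4 - - \frac{110}{13} - \left(7 + 2 \cdot 0\right)\right) \left(309 + 444\right) = \left(4 + \frac{110}{13} - \left(7 + 0\right)\right) 753 = \left(4 + \frac{110}{13} - 7\right) 753 = \frac{71}{13} \cdot 753 = \frac{53463}{13}$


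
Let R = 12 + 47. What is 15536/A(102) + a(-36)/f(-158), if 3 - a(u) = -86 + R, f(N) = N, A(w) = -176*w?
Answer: -93539/88638 ≈ -1.0553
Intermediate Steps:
R = 59
a(u) = 30 (a(u) = 3 - (-86 + 59) = 3 - 1*(-27) = 3 + 27 = 30)
15536/A(102) + a(-36)/f(-158) = 15536/((-176*102)) + 30/(-158) = 15536/(-17952) + 30*(-1/158) = 15536*(-1/17952) - 15/79 = -971/1122 - 15/79 = -93539/88638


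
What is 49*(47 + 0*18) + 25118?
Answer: 27421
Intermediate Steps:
49*(47 + 0*18) + 25118 = 49*(47 + 0) + 25118 = 49*47 + 25118 = 2303 + 25118 = 27421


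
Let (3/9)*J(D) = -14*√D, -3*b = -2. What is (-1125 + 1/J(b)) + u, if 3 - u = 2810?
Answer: -3932 - √6/84 ≈ -3932.0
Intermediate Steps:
b = ⅔ (b = -⅓*(-2) = ⅔ ≈ 0.66667)
u = -2807 (u = 3 - 1*2810 = 3 - 2810 = -2807)
J(D) = -42*√D (J(D) = 3*(-14*√D) = -42*√D)
(-1125 + 1/J(b)) + u = (-1125 + 1/(-14*√6)) - 2807 = (-1125 - √6/84) - 2807 = -3932 - √6/84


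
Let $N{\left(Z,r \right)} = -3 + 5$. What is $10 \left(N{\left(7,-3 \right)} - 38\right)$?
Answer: $-360$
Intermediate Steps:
$N{\left(Z,r \right)} = 2$
$10 \left(N{\left(7,-3 \right)} - 38\right) = 10 \left(2 - 38\right) = 10 \left(-36\right) = -360$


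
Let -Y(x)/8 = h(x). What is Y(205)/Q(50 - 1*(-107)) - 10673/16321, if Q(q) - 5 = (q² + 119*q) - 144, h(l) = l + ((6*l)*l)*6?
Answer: -198024092529/704952953 ≈ -280.90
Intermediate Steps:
h(l) = l + 36*l² (h(l) = l + (6*l²)*6 = l + 36*l²)
Y(x) = -8*x*(1 + 36*x)
Q(q) = -139 + q² + 119*q (Q(q) = 5 + ((q² + 119*q) - 144) = 5 + (-144 + q² + 119*q) = -139 + q² + 119*q)
Y(205)/Q(50 - 1*(-107)) - 10673/16321 = (-8*205*(1 + 36*205))/(-139 + (50 - 1*(-107))² + 119*(50 - 1*(-107))) - 10673/16321 = (-8*205*(1 + 7380))/(-139 + (50 + 107)² + 119*(50 + 107)) - 10673*1/16321 = (-8*205*7381)/(-139 + 157² + 119*157) - 10673/16321 = -12104840/(-139 + 24649 + 18683) - 10673/16321 = -12104840/43193 - 10673/16321 = -198024092529/704952953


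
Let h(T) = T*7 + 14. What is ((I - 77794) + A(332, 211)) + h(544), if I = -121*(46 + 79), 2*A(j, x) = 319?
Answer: -177875/2 ≈ -88938.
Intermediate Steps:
A(j, x) = 319/2 (A(j, x) = (1/2)*319 = 319/2)
I = -15125 (I = -121*125 = -15125)
h(T) = 14 + 7*T (h(T) = 7*T + 14 = 14 + 7*T)
((I - 77794) + A(332, 211)) + h(544) = ((-15125 - 77794) + 319/2) + (14 + 7*544) = (-92919 + 319/2) + (14 + 3808) = -185519/2 + 3822 = -177875/2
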